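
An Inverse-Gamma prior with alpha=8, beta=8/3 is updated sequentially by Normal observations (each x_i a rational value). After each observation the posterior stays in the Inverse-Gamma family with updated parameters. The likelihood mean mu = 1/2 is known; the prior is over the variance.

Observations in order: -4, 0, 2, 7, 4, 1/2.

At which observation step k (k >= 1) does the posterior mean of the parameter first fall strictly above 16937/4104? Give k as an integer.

k = 5

obs 1: x=-4 → posterior Inverse-Gamma(17/2, 307/24)
obs 2: x=0 → posterior Inverse-Gamma(9, 155/12)
obs 3: x=2 → posterior Inverse-Gamma(19/2, 337/24)
obs 4: x=7 → posterior Inverse-Gamma(10, 211/6)
obs 5: x=4 → posterior Inverse-Gamma(21/2, 991/24)
obs 6: x=1/2 → posterior Inverse-Gamma(11, 991/24)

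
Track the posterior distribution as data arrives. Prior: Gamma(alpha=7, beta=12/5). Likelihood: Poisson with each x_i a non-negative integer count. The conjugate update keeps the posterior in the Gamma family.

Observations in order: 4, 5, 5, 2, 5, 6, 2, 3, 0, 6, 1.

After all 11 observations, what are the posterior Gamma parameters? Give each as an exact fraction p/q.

alpha=46, beta=67/5

obs 1: x=4 → posterior Gamma(11, 17/5)
obs 2: x=5 → posterior Gamma(16, 22/5)
obs 3: x=5 → posterior Gamma(21, 27/5)
obs 4: x=2 → posterior Gamma(23, 32/5)
obs 5: x=5 → posterior Gamma(28, 37/5)
obs 6: x=6 → posterior Gamma(34, 42/5)
obs 7: x=2 → posterior Gamma(36, 47/5)
obs 8: x=3 → posterior Gamma(39, 52/5)
obs 9: x=0 → posterior Gamma(39, 57/5)
obs 10: x=6 → posterior Gamma(45, 62/5)
obs 11: x=1 → posterior Gamma(46, 67/5)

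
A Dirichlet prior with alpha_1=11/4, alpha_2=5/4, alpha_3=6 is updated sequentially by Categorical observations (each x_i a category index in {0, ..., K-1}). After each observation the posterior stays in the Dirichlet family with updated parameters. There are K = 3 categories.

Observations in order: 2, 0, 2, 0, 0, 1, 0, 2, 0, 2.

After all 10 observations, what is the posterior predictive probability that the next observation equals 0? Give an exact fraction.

obs 1: x=2 → posterior Dirichlet(11/4, 5/4, 7)
obs 2: x=0 → posterior Dirichlet(15/4, 5/4, 7)
obs 3: x=2 → posterior Dirichlet(15/4, 5/4, 8)
obs 4: x=0 → posterior Dirichlet(19/4, 5/4, 8)
obs 5: x=0 → posterior Dirichlet(23/4, 5/4, 8)
obs 6: x=1 → posterior Dirichlet(23/4, 9/4, 8)
obs 7: x=0 → posterior Dirichlet(27/4, 9/4, 8)
obs 8: x=2 → posterior Dirichlet(27/4, 9/4, 9)
obs 9: x=0 → posterior Dirichlet(31/4, 9/4, 9)
obs 10: x=2 → posterior Dirichlet(31/4, 9/4, 10)

31/80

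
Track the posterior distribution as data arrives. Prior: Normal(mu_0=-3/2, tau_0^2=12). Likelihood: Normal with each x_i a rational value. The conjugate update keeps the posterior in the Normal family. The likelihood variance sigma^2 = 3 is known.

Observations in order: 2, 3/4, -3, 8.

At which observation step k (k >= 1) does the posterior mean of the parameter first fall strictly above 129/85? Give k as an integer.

k = 4

obs 1: x=2 → posterior Normal(13/10, 12/5)
obs 2: x=3/4 → posterior Normal(19/18, 4/3)
obs 3: x=-3 → posterior Normal(-5/26, 12/13)
obs 4: x=8 → posterior Normal(59/34, 12/17)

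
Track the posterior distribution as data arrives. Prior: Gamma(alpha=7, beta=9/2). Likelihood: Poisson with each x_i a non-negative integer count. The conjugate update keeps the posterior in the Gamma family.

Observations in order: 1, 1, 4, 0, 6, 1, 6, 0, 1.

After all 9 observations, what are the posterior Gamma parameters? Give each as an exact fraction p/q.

alpha=27, beta=27/2

obs 1: x=1 → posterior Gamma(8, 11/2)
obs 2: x=1 → posterior Gamma(9, 13/2)
obs 3: x=4 → posterior Gamma(13, 15/2)
obs 4: x=0 → posterior Gamma(13, 17/2)
obs 5: x=6 → posterior Gamma(19, 19/2)
obs 6: x=1 → posterior Gamma(20, 21/2)
obs 7: x=6 → posterior Gamma(26, 23/2)
obs 8: x=0 → posterior Gamma(26, 25/2)
obs 9: x=1 → posterior Gamma(27, 27/2)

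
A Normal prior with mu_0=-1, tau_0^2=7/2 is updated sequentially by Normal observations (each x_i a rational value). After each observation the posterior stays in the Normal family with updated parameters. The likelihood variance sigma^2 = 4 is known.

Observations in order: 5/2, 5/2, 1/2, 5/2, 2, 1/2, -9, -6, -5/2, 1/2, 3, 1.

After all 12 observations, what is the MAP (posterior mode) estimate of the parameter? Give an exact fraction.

obs 1: x=5/2 → posterior Normal(19/30, 28/15)
obs 2: x=5/2 → posterior Normal(27/22, 14/11)
obs 3: x=1/2 → posterior Normal(61/58, 28/29)
obs 4: x=5/2 → posterior Normal(4/3, 7/9)
obs 5: x=2 → posterior Normal(62/43, 28/43)
obs 6: x=1/2 → posterior Normal(131/100, 14/25)
obs 7: x=-9 → posterior Normal(5/114, 28/57)
obs 8: x=-6 → posterior Normal(-79/128, 7/16)
obs 9: x=-5/2 → posterior Normal(-57/71, 28/71)
obs 10: x=1/2 → posterior Normal(-107/156, 14/39)
obs 11: x=3 → posterior Normal(-13/34, 28/85)
obs 12: x=1 → posterior Normal(-51/184, 7/23)

-51/184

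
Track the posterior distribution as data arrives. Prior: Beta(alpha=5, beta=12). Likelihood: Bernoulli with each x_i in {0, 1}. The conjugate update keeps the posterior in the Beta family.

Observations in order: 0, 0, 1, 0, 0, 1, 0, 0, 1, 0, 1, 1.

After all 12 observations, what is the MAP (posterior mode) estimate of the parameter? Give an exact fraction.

obs 1: x=0 → posterior Beta(5, 13)
obs 2: x=0 → posterior Beta(5, 14)
obs 3: x=1 → posterior Beta(6, 14)
obs 4: x=0 → posterior Beta(6, 15)
obs 5: x=0 → posterior Beta(6, 16)
obs 6: x=1 → posterior Beta(7, 16)
obs 7: x=0 → posterior Beta(7, 17)
obs 8: x=0 → posterior Beta(7, 18)
obs 9: x=1 → posterior Beta(8, 18)
obs 10: x=0 → posterior Beta(8, 19)
obs 11: x=1 → posterior Beta(9, 19)
obs 12: x=1 → posterior Beta(10, 19)

1/3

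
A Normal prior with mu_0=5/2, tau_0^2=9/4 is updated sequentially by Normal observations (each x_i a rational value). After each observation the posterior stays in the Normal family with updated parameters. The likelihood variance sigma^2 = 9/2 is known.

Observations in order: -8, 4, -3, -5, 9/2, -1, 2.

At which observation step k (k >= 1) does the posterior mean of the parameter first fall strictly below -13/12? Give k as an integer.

obs 1: x=-8 → posterior Normal(-1, 3/2)
obs 2: x=4 → posterior Normal(1/4, 9/8)
obs 3: x=-3 → posterior Normal(-2/5, 9/10)
obs 4: x=-5 → posterior Normal(-7/6, 3/4)
obs 5: x=9/2 → posterior Normal(-5/14, 9/14)
obs 6: x=-1 → posterior Normal(-7/16, 9/16)
obs 7: x=2 → posterior Normal(-1/6, 1/2)

k = 4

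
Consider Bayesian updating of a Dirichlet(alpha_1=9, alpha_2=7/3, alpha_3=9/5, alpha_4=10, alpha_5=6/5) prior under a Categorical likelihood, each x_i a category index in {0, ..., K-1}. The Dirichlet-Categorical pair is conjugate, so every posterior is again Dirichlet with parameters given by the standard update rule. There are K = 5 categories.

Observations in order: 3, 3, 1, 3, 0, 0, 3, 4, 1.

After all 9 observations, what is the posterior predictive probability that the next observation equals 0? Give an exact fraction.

33/100

obs 1: x=3 → posterior Dirichlet(9, 7/3, 9/5, 11, 6/5)
obs 2: x=3 → posterior Dirichlet(9, 7/3, 9/5, 12, 6/5)
obs 3: x=1 → posterior Dirichlet(9, 10/3, 9/5, 12, 6/5)
obs 4: x=3 → posterior Dirichlet(9, 10/3, 9/5, 13, 6/5)
obs 5: x=0 → posterior Dirichlet(10, 10/3, 9/5, 13, 6/5)
obs 6: x=0 → posterior Dirichlet(11, 10/3, 9/5, 13, 6/5)
obs 7: x=3 → posterior Dirichlet(11, 10/3, 9/5, 14, 6/5)
obs 8: x=4 → posterior Dirichlet(11, 10/3, 9/5, 14, 11/5)
obs 9: x=1 → posterior Dirichlet(11, 13/3, 9/5, 14, 11/5)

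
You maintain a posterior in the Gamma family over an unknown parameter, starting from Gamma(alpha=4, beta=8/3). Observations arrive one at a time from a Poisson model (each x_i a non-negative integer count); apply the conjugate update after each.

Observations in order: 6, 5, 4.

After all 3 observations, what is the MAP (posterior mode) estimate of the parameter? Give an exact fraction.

obs 1: x=6 → posterior Gamma(10, 11/3)
obs 2: x=5 → posterior Gamma(15, 14/3)
obs 3: x=4 → posterior Gamma(19, 17/3)

54/17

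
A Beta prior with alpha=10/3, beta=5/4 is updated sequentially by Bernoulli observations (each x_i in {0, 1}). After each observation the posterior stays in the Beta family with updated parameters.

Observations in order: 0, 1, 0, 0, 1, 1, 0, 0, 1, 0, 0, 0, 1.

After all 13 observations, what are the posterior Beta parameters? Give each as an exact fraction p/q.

obs 1: x=0 → posterior Beta(10/3, 9/4)
obs 2: x=1 → posterior Beta(13/3, 9/4)
obs 3: x=0 → posterior Beta(13/3, 13/4)
obs 4: x=0 → posterior Beta(13/3, 17/4)
obs 5: x=1 → posterior Beta(16/3, 17/4)
obs 6: x=1 → posterior Beta(19/3, 17/4)
obs 7: x=0 → posterior Beta(19/3, 21/4)
obs 8: x=0 → posterior Beta(19/3, 25/4)
obs 9: x=1 → posterior Beta(22/3, 25/4)
obs 10: x=0 → posterior Beta(22/3, 29/4)
obs 11: x=0 → posterior Beta(22/3, 33/4)
obs 12: x=0 → posterior Beta(22/3, 37/4)
obs 13: x=1 → posterior Beta(25/3, 37/4)

alpha=25/3, beta=37/4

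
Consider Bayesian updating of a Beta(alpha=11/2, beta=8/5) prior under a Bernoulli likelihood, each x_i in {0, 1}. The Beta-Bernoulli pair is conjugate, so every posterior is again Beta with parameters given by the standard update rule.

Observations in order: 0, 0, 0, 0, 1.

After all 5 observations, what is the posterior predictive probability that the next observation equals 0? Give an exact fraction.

56/121

obs 1: x=0 → posterior Beta(11/2, 13/5)
obs 2: x=0 → posterior Beta(11/2, 18/5)
obs 3: x=0 → posterior Beta(11/2, 23/5)
obs 4: x=0 → posterior Beta(11/2, 28/5)
obs 5: x=1 → posterior Beta(13/2, 28/5)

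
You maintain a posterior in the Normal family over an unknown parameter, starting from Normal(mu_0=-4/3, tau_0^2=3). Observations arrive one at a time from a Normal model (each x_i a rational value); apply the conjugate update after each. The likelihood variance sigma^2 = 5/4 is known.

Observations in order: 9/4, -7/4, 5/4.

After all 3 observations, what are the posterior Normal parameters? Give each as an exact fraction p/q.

obs 1: x=9/4 → posterior Normal(61/51, 15/17)
obs 2: x=-7/4 → posterior Normal(-2/87, 15/29)
obs 3: x=5/4 → posterior Normal(43/123, 15/41)

mu_0=43/123, tau_0^2=15/41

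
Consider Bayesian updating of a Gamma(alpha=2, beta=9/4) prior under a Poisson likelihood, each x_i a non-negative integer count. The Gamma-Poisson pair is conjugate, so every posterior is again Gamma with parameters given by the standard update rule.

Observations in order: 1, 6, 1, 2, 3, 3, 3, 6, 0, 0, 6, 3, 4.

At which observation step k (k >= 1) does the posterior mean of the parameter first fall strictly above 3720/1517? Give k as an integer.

obs 1: x=1 → posterior Gamma(3, 13/4)
obs 2: x=6 → posterior Gamma(9, 17/4)
obs 3: x=1 → posterior Gamma(10, 21/4)
obs 4: x=2 → posterior Gamma(12, 25/4)
obs 5: x=3 → posterior Gamma(15, 29/4)
obs 6: x=3 → posterior Gamma(18, 33/4)
obs 7: x=3 → posterior Gamma(21, 37/4)
obs 8: x=6 → posterior Gamma(27, 41/4)
obs 9: x=0 → posterior Gamma(27, 45/4)
obs 10: x=0 → posterior Gamma(27, 49/4)
obs 11: x=6 → posterior Gamma(33, 53/4)
obs 12: x=3 → posterior Gamma(36, 57/4)
obs 13: x=4 → posterior Gamma(40, 61/4)

k = 8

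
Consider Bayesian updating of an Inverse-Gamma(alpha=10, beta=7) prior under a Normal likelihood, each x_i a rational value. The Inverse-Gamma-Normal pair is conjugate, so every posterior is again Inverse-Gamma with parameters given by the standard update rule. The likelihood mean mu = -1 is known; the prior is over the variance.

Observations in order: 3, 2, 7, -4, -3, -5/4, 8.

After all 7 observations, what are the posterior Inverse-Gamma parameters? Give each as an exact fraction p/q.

alpha=27/2, beta=3153/32

obs 1: x=3 → posterior Inverse-Gamma(21/2, 15)
obs 2: x=2 → posterior Inverse-Gamma(11, 39/2)
obs 3: x=7 → posterior Inverse-Gamma(23/2, 103/2)
obs 4: x=-4 → posterior Inverse-Gamma(12, 56)
obs 5: x=-3 → posterior Inverse-Gamma(25/2, 58)
obs 6: x=-5/4 → posterior Inverse-Gamma(13, 1857/32)
obs 7: x=8 → posterior Inverse-Gamma(27/2, 3153/32)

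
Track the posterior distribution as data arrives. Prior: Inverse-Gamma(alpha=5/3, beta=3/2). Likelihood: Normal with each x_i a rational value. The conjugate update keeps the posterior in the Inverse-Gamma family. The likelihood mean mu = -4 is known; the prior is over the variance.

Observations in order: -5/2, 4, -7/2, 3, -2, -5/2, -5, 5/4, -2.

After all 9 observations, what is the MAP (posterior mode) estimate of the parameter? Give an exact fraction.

7551/688

obs 1: x=-5/2 → posterior Inverse-Gamma(13/6, 21/8)
obs 2: x=4 → posterior Inverse-Gamma(8/3, 277/8)
obs 3: x=-7/2 → posterior Inverse-Gamma(19/6, 139/4)
obs 4: x=3 → posterior Inverse-Gamma(11/3, 237/4)
obs 5: x=-2 → posterior Inverse-Gamma(25/6, 245/4)
obs 6: x=-5/2 → posterior Inverse-Gamma(14/3, 499/8)
obs 7: x=-5 → posterior Inverse-Gamma(31/6, 503/8)
obs 8: x=5/4 → posterior Inverse-Gamma(17/3, 2453/32)
obs 9: x=-2 → posterior Inverse-Gamma(37/6, 2517/32)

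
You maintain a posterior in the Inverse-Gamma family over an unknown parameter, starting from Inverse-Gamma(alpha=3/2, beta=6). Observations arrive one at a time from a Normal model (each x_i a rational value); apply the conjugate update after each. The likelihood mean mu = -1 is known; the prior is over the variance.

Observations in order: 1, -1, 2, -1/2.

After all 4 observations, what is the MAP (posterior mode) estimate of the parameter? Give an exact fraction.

obs 1: x=1 → posterior Inverse-Gamma(2, 8)
obs 2: x=-1 → posterior Inverse-Gamma(5/2, 8)
obs 3: x=2 → posterior Inverse-Gamma(3, 25/2)
obs 4: x=-1/2 → posterior Inverse-Gamma(7/2, 101/8)

101/36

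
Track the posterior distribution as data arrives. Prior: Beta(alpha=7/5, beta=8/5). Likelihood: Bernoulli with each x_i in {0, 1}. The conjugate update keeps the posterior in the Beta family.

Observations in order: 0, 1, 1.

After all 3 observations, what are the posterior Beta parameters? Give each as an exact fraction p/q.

alpha=17/5, beta=13/5

obs 1: x=0 → posterior Beta(7/5, 13/5)
obs 2: x=1 → posterior Beta(12/5, 13/5)
obs 3: x=1 → posterior Beta(17/5, 13/5)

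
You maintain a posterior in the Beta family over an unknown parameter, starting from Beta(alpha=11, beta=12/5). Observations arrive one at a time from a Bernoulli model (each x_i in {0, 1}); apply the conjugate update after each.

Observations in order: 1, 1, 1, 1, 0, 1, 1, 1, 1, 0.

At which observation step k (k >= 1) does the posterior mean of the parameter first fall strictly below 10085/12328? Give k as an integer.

obs 1: x=1 → posterior Beta(12, 12/5)
obs 2: x=1 → posterior Beta(13, 12/5)
obs 3: x=1 → posterior Beta(14, 12/5)
obs 4: x=1 → posterior Beta(15, 12/5)
obs 5: x=0 → posterior Beta(15, 17/5)
obs 6: x=1 → posterior Beta(16, 17/5)
obs 7: x=1 → posterior Beta(17, 17/5)
obs 8: x=1 → posterior Beta(18, 17/5)
obs 9: x=1 → posterior Beta(19, 17/5)
obs 10: x=0 → posterior Beta(19, 22/5)

k = 5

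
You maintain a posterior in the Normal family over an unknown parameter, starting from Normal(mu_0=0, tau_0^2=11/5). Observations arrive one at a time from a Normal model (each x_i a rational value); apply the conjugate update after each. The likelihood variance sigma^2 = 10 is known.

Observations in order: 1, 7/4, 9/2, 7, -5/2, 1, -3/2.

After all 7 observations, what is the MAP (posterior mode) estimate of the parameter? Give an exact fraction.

obs 1: x=1 → posterior Normal(11/61, 110/61)
obs 2: x=7/4 → posterior Normal(121/288, 55/36)
obs 3: x=9/2 → posterior Normal(319/332, 110/83)
obs 4: x=7 → posterior Normal(627/376, 55/47)
obs 5: x=-5/2 → posterior Normal(517/420, 22/21)
obs 6: x=1 → posterior Normal(561/464, 55/58)
obs 7: x=-3/2 → posterior Normal(495/508, 110/127)

495/508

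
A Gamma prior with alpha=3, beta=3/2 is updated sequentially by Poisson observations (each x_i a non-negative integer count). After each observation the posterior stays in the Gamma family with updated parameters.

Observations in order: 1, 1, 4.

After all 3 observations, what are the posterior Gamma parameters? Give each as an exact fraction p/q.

alpha=9, beta=9/2

obs 1: x=1 → posterior Gamma(4, 5/2)
obs 2: x=1 → posterior Gamma(5, 7/2)
obs 3: x=4 → posterior Gamma(9, 9/2)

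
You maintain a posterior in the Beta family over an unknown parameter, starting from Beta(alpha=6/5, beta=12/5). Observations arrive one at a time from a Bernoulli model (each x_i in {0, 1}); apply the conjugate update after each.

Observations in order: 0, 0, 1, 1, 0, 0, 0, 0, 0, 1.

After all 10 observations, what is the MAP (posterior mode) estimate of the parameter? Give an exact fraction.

obs 1: x=0 → posterior Beta(6/5, 17/5)
obs 2: x=0 → posterior Beta(6/5, 22/5)
obs 3: x=1 → posterior Beta(11/5, 22/5)
obs 4: x=1 → posterior Beta(16/5, 22/5)
obs 5: x=0 → posterior Beta(16/5, 27/5)
obs 6: x=0 → posterior Beta(16/5, 32/5)
obs 7: x=0 → posterior Beta(16/5, 37/5)
obs 8: x=0 → posterior Beta(16/5, 42/5)
obs 9: x=0 → posterior Beta(16/5, 47/5)
obs 10: x=1 → posterior Beta(21/5, 47/5)

8/29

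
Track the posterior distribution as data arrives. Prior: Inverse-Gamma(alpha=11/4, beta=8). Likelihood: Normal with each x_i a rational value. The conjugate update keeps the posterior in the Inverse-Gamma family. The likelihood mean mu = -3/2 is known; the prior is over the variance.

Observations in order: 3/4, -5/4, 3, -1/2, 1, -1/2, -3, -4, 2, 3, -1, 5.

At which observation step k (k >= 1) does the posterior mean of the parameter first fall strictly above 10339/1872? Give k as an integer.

obs 1: x=3/4 → posterior Inverse-Gamma(13/4, 337/32)
obs 2: x=-5/4 → posterior Inverse-Gamma(15/4, 169/16)
obs 3: x=3 → posterior Inverse-Gamma(17/4, 331/16)
obs 4: x=-1/2 → posterior Inverse-Gamma(19/4, 339/16)
obs 5: x=1 → posterior Inverse-Gamma(21/4, 389/16)
obs 6: x=-1/2 → posterior Inverse-Gamma(23/4, 397/16)
obs 7: x=-3 → posterior Inverse-Gamma(25/4, 415/16)
obs 8: x=-4 → posterior Inverse-Gamma(27/4, 465/16)
obs 9: x=2 → posterior Inverse-Gamma(29/4, 563/16)
obs 10: x=3 → posterior Inverse-Gamma(31/4, 725/16)
obs 11: x=-1 → posterior Inverse-Gamma(33/4, 727/16)
obs 12: x=5 → posterior Inverse-Gamma(35/4, 1065/16)

k = 3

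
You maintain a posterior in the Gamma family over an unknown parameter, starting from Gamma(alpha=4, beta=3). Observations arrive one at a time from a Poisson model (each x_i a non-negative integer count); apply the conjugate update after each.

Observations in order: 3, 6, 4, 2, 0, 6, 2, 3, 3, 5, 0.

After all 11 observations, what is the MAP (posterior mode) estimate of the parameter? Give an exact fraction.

obs 1: x=3 → posterior Gamma(7, 4)
obs 2: x=6 → posterior Gamma(13, 5)
obs 3: x=4 → posterior Gamma(17, 6)
obs 4: x=2 → posterior Gamma(19, 7)
obs 5: x=0 → posterior Gamma(19, 8)
obs 6: x=6 → posterior Gamma(25, 9)
obs 7: x=2 → posterior Gamma(27, 10)
obs 8: x=3 → posterior Gamma(30, 11)
obs 9: x=3 → posterior Gamma(33, 12)
obs 10: x=5 → posterior Gamma(38, 13)
obs 11: x=0 → posterior Gamma(38, 14)

37/14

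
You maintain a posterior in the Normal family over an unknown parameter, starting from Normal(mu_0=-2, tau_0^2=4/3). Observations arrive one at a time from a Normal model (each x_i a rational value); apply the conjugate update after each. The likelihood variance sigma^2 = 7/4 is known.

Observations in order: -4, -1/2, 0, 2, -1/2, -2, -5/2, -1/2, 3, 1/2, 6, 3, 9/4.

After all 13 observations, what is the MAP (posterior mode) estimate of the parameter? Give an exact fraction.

obs 1: x=-4 → posterior Normal(-106/37, 28/37)
obs 2: x=-1/2 → posterior Normal(-114/53, 28/53)
obs 3: x=0 → posterior Normal(-38/23, 28/69)
obs 4: x=2 → posterior Normal(-82/85, 28/85)
obs 5: x=-1/2 → posterior Normal(-90/101, 28/101)
obs 6: x=-2 → posterior Normal(-122/117, 28/117)
obs 7: x=-5/2 → posterior Normal(-162/133, 4/19)
obs 8: x=-1/2 → posterior Normal(-170/149, 28/149)
obs 9: x=3 → posterior Normal(-122/165, 28/165)
obs 10: x=1/2 → posterior Normal(-114/181, 28/181)
obs 11: x=6 → posterior Normal(-18/197, 28/197)
obs 12: x=3 → posterior Normal(10/71, 28/213)
obs 13: x=9/4 → posterior Normal(66/229, 28/229)

66/229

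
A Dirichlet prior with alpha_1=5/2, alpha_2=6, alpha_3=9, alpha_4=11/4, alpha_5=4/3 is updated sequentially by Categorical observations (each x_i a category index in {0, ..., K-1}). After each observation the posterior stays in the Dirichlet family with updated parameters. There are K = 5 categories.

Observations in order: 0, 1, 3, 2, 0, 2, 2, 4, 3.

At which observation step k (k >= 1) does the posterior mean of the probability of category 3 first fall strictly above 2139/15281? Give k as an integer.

obs 1: x=0 → posterior Dirichlet(7/2, 6, 9, 11/4, 4/3)
obs 2: x=1 → posterior Dirichlet(7/2, 7, 9, 11/4, 4/3)
obs 3: x=3 → posterior Dirichlet(7/2, 7, 9, 15/4, 4/3)
obs 4: x=2 → posterior Dirichlet(7/2, 7, 10, 15/4, 4/3)
obs 5: x=0 → posterior Dirichlet(9/2, 7, 10, 15/4, 4/3)
obs 6: x=2 → posterior Dirichlet(9/2, 7, 11, 15/4, 4/3)
obs 7: x=2 → posterior Dirichlet(9/2, 7, 12, 15/4, 4/3)
obs 8: x=4 → posterior Dirichlet(9/2, 7, 12, 15/4, 7/3)
obs 9: x=3 → posterior Dirichlet(9/2, 7, 12, 19/4, 7/3)

k = 3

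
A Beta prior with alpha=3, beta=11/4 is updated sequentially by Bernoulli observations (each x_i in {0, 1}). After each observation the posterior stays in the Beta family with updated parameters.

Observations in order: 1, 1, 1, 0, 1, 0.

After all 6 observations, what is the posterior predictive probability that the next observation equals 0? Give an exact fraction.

19/47

obs 1: x=1 → posterior Beta(4, 11/4)
obs 2: x=1 → posterior Beta(5, 11/4)
obs 3: x=1 → posterior Beta(6, 11/4)
obs 4: x=0 → posterior Beta(6, 15/4)
obs 5: x=1 → posterior Beta(7, 15/4)
obs 6: x=0 → posterior Beta(7, 19/4)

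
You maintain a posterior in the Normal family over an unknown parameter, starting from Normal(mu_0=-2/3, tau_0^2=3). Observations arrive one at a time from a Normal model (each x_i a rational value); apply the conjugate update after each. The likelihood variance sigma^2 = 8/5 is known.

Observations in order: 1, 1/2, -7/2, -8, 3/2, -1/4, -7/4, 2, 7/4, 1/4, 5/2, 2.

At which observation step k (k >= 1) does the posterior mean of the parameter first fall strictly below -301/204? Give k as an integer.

k = 4

obs 1: x=1 → posterior Normal(29/69, 24/23)
obs 2: x=1/2 → posterior Normal(103/228, 12/19)
obs 3: x=-7/2 → posterior Normal(-2/3, 24/53)
obs 4: x=-8 → posterior Normal(-233/102, 6/17)
obs 5: x=3/2 → posterior Normal(-797/498, 24/83)
obs 6: x=-1/4 → posterior Normal(-1639/1176, 12/49)
obs 7: x=-7/4 → posterior Normal(-977/678, 24/113)
obs 8: x=2 → posterior Normal(-797/768, 3/16)
obs 9: x=7/4 → posterior Normal(-1279/1716, 24/143)
obs 10: x=1/4 → posterior Normal(-617/948, 12/79)
obs 11: x=5/2 → posterior Normal(-196/519, 24/173)
obs 12: x=2 → posterior Normal(-53/282, 6/47)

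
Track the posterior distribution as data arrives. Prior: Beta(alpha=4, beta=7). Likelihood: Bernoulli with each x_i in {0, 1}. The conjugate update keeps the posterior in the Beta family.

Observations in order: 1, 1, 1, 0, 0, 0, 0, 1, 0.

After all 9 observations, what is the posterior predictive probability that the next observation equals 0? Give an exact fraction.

obs 1: x=1 → posterior Beta(5, 7)
obs 2: x=1 → posterior Beta(6, 7)
obs 3: x=1 → posterior Beta(7, 7)
obs 4: x=0 → posterior Beta(7, 8)
obs 5: x=0 → posterior Beta(7, 9)
obs 6: x=0 → posterior Beta(7, 10)
obs 7: x=0 → posterior Beta(7, 11)
obs 8: x=1 → posterior Beta(8, 11)
obs 9: x=0 → posterior Beta(8, 12)

3/5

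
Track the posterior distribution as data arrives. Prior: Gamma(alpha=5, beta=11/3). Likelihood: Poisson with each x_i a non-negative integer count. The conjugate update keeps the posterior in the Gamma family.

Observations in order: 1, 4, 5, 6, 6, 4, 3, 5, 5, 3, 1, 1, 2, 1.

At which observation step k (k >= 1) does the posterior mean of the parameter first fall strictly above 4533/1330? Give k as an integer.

obs 1: x=1 → posterior Gamma(6, 14/3)
obs 2: x=4 → posterior Gamma(10, 17/3)
obs 3: x=5 → posterior Gamma(15, 20/3)
obs 4: x=6 → posterior Gamma(21, 23/3)
obs 5: x=6 → posterior Gamma(27, 26/3)
obs 6: x=4 → posterior Gamma(31, 29/3)
obs 7: x=3 → posterior Gamma(34, 32/3)
obs 8: x=5 → posterior Gamma(39, 35/3)
obs 9: x=5 → posterior Gamma(44, 38/3)
obs 10: x=3 → posterior Gamma(47, 41/3)
obs 11: x=1 → posterior Gamma(48, 44/3)
obs 12: x=1 → posterior Gamma(49, 47/3)
obs 13: x=2 → posterior Gamma(51, 50/3)
obs 14: x=1 → posterior Gamma(52, 53/3)

k = 9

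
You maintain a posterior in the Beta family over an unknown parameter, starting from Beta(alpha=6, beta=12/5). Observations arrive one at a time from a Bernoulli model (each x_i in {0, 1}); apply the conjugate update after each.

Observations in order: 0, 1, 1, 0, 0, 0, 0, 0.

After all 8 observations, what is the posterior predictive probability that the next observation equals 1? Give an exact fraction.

20/41

obs 1: x=0 → posterior Beta(6, 17/5)
obs 2: x=1 → posterior Beta(7, 17/5)
obs 3: x=1 → posterior Beta(8, 17/5)
obs 4: x=0 → posterior Beta(8, 22/5)
obs 5: x=0 → posterior Beta(8, 27/5)
obs 6: x=0 → posterior Beta(8, 32/5)
obs 7: x=0 → posterior Beta(8, 37/5)
obs 8: x=0 → posterior Beta(8, 42/5)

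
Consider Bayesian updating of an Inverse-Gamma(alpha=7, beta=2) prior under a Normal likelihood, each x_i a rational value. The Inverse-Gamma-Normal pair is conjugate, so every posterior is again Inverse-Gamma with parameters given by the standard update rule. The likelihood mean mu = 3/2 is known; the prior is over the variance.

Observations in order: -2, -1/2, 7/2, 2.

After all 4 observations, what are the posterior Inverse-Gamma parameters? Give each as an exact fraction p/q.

alpha=9, beta=49/4

obs 1: x=-2 → posterior Inverse-Gamma(15/2, 65/8)
obs 2: x=-1/2 → posterior Inverse-Gamma(8, 81/8)
obs 3: x=7/2 → posterior Inverse-Gamma(17/2, 97/8)
obs 4: x=2 → posterior Inverse-Gamma(9, 49/4)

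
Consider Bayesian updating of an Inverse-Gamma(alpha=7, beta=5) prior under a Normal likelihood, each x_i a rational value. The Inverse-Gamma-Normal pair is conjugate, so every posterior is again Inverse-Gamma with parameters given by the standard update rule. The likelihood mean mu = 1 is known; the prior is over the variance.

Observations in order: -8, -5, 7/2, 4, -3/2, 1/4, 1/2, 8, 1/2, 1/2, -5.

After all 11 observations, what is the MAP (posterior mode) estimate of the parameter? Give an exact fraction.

3757/432

obs 1: x=-8 → posterior Inverse-Gamma(15/2, 91/2)
obs 2: x=-5 → posterior Inverse-Gamma(8, 127/2)
obs 3: x=7/2 → posterior Inverse-Gamma(17/2, 533/8)
obs 4: x=4 → posterior Inverse-Gamma(9, 569/8)
obs 5: x=-3/2 → posterior Inverse-Gamma(19/2, 297/4)
obs 6: x=1/4 → posterior Inverse-Gamma(10, 2385/32)
obs 7: x=1/2 → posterior Inverse-Gamma(21/2, 2389/32)
obs 8: x=8 → posterior Inverse-Gamma(11, 3173/32)
obs 9: x=1/2 → posterior Inverse-Gamma(23/2, 3177/32)
obs 10: x=1/2 → posterior Inverse-Gamma(12, 3181/32)
obs 11: x=-5 → posterior Inverse-Gamma(25/2, 3757/32)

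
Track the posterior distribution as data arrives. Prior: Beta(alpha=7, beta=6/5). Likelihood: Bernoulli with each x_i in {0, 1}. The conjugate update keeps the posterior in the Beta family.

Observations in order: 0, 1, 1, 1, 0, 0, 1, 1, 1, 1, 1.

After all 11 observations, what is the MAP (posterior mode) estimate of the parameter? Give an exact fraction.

obs 1: x=0 → posterior Beta(7, 11/5)
obs 2: x=1 → posterior Beta(8, 11/5)
obs 3: x=1 → posterior Beta(9, 11/5)
obs 4: x=1 → posterior Beta(10, 11/5)
obs 5: x=0 → posterior Beta(10, 16/5)
obs 6: x=0 → posterior Beta(10, 21/5)
obs 7: x=1 → posterior Beta(11, 21/5)
obs 8: x=1 → posterior Beta(12, 21/5)
obs 9: x=1 → posterior Beta(13, 21/5)
obs 10: x=1 → posterior Beta(14, 21/5)
obs 11: x=1 → posterior Beta(15, 21/5)

35/43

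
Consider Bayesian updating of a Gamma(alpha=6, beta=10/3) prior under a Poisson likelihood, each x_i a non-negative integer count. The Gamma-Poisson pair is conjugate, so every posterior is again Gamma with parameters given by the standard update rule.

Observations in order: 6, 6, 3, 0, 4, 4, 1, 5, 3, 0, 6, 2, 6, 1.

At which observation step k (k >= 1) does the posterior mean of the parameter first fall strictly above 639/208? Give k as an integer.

k = 2

obs 1: x=6 → posterior Gamma(12, 13/3)
obs 2: x=6 → posterior Gamma(18, 16/3)
obs 3: x=3 → posterior Gamma(21, 19/3)
obs 4: x=0 → posterior Gamma(21, 22/3)
obs 5: x=4 → posterior Gamma(25, 25/3)
obs 6: x=4 → posterior Gamma(29, 28/3)
obs 7: x=1 → posterior Gamma(30, 31/3)
obs 8: x=5 → posterior Gamma(35, 34/3)
obs 9: x=3 → posterior Gamma(38, 37/3)
obs 10: x=0 → posterior Gamma(38, 40/3)
obs 11: x=6 → posterior Gamma(44, 43/3)
obs 12: x=2 → posterior Gamma(46, 46/3)
obs 13: x=6 → posterior Gamma(52, 49/3)
obs 14: x=1 → posterior Gamma(53, 52/3)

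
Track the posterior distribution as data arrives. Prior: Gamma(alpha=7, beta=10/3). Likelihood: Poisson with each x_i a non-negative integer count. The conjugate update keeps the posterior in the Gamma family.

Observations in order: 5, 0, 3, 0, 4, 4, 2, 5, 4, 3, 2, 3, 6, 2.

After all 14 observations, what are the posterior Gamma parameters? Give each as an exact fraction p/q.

obs 1: x=5 → posterior Gamma(12, 13/3)
obs 2: x=0 → posterior Gamma(12, 16/3)
obs 3: x=3 → posterior Gamma(15, 19/3)
obs 4: x=0 → posterior Gamma(15, 22/3)
obs 5: x=4 → posterior Gamma(19, 25/3)
obs 6: x=4 → posterior Gamma(23, 28/3)
obs 7: x=2 → posterior Gamma(25, 31/3)
obs 8: x=5 → posterior Gamma(30, 34/3)
obs 9: x=4 → posterior Gamma(34, 37/3)
obs 10: x=3 → posterior Gamma(37, 40/3)
obs 11: x=2 → posterior Gamma(39, 43/3)
obs 12: x=3 → posterior Gamma(42, 46/3)
obs 13: x=6 → posterior Gamma(48, 49/3)
obs 14: x=2 → posterior Gamma(50, 52/3)

alpha=50, beta=52/3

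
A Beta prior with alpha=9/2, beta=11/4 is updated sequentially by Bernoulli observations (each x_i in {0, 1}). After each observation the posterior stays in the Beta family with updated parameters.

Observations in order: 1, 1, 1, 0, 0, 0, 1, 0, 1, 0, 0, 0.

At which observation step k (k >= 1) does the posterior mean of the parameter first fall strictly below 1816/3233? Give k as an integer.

k = 8

obs 1: x=1 → posterior Beta(11/2, 11/4)
obs 2: x=1 → posterior Beta(13/2, 11/4)
obs 3: x=1 → posterior Beta(15/2, 11/4)
obs 4: x=0 → posterior Beta(15/2, 15/4)
obs 5: x=0 → posterior Beta(15/2, 19/4)
obs 6: x=0 → posterior Beta(15/2, 23/4)
obs 7: x=1 → posterior Beta(17/2, 23/4)
obs 8: x=0 → posterior Beta(17/2, 27/4)
obs 9: x=1 → posterior Beta(19/2, 27/4)
obs 10: x=0 → posterior Beta(19/2, 31/4)
obs 11: x=0 → posterior Beta(19/2, 35/4)
obs 12: x=0 → posterior Beta(19/2, 39/4)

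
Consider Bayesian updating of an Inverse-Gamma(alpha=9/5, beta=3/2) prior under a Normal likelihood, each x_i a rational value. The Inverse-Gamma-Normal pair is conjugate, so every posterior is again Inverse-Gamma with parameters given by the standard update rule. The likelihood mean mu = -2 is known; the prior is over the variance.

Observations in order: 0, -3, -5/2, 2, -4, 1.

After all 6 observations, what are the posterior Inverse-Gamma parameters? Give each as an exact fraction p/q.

alpha=24/5, beta=149/8

obs 1: x=0 → posterior Inverse-Gamma(23/10, 7/2)
obs 2: x=-3 → posterior Inverse-Gamma(14/5, 4)
obs 3: x=-5/2 → posterior Inverse-Gamma(33/10, 33/8)
obs 4: x=2 → posterior Inverse-Gamma(19/5, 97/8)
obs 5: x=-4 → posterior Inverse-Gamma(43/10, 113/8)
obs 6: x=1 → posterior Inverse-Gamma(24/5, 149/8)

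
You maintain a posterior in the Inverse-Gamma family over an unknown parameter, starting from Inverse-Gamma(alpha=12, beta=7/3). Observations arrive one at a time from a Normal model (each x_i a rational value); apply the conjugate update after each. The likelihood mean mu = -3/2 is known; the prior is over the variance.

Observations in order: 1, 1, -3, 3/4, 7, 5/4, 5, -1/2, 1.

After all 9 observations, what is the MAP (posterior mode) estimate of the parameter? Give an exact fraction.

3691/840

obs 1: x=1 → posterior Inverse-Gamma(25/2, 131/24)
obs 2: x=1 → posterior Inverse-Gamma(13, 103/12)
obs 3: x=-3 → posterior Inverse-Gamma(27/2, 233/24)
obs 4: x=3/4 → posterior Inverse-Gamma(14, 1175/96)
obs 5: x=7 → posterior Inverse-Gamma(29/2, 4643/96)
obs 6: x=5/4 → posterior Inverse-Gamma(15, 2503/48)
obs 7: x=5 → posterior Inverse-Gamma(31/2, 3517/48)
obs 8: x=-1/2 → posterior Inverse-Gamma(16, 3541/48)
obs 9: x=1 → posterior Inverse-Gamma(33/2, 3691/48)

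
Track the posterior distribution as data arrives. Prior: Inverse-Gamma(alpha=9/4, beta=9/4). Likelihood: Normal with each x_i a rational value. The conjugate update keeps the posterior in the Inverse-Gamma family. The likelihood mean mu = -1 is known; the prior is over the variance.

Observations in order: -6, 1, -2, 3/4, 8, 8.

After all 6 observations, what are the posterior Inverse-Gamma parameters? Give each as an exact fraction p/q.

alpha=21/4, beta=3193/32

obs 1: x=-6 → posterior Inverse-Gamma(11/4, 59/4)
obs 2: x=1 → posterior Inverse-Gamma(13/4, 67/4)
obs 3: x=-2 → posterior Inverse-Gamma(15/4, 69/4)
obs 4: x=3/4 → posterior Inverse-Gamma(17/4, 601/32)
obs 5: x=8 → posterior Inverse-Gamma(19/4, 1897/32)
obs 6: x=8 → posterior Inverse-Gamma(21/4, 3193/32)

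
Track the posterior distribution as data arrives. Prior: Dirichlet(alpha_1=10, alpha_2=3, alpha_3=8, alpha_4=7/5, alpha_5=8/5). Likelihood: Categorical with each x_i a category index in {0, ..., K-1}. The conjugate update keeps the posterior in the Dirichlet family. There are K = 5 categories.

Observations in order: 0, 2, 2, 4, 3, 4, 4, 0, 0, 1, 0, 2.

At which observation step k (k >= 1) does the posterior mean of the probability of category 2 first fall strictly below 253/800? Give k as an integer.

obs 1: x=0 → posterior Dirichlet(11, 3, 8, 7/5, 8/5)
obs 2: x=2 → posterior Dirichlet(11, 3, 9, 7/5, 8/5)
obs 3: x=2 → posterior Dirichlet(11, 3, 10, 7/5, 8/5)
obs 4: x=4 → posterior Dirichlet(11, 3, 10, 7/5, 13/5)
obs 5: x=3 → posterior Dirichlet(11, 3, 10, 12/5, 13/5)
obs 6: x=4 → posterior Dirichlet(11, 3, 10, 12/5, 18/5)
obs 7: x=4 → posterior Dirichlet(11, 3, 10, 12/5, 23/5)
obs 8: x=0 → posterior Dirichlet(12, 3, 10, 12/5, 23/5)
obs 9: x=0 → posterior Dirichlet(13, 3, 10, 12/5, 23/5)
obs 10: x=1 → posterior Dirichlet(13, 4, 10, 12/5, 23/5)
obs 11: x=0 → posterior Dirichlet(14, 4, 10, 12/5, 23/5)
obs 12: x=2 → posterior Dirichlet(14, 4, 11, 12/5, 23/5)

k = 8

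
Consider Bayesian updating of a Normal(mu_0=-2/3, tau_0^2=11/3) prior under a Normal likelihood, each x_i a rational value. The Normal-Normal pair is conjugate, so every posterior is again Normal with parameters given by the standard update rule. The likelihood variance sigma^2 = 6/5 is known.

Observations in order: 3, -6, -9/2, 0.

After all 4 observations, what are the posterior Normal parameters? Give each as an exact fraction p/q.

obs 1: x=3 → posterior Normal(153/73, 66/73)
obs 2: x=-6 → posterior Normal(-177/128, 33/64)
obs 3: x=-9/2 → posterior Normal(-283/122, 22/61)
obs 4: x=0 → posterior Normal(-849/476, 33/119)

mu_0=-849/476, tau_0^2=33/119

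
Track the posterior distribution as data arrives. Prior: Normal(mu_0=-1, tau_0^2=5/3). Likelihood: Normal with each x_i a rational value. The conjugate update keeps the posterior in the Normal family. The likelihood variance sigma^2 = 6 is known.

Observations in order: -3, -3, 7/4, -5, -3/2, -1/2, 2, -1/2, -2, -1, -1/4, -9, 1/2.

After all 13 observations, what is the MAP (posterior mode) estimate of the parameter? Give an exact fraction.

obs 1: x=-3 → posterior Normal(-33/23, 30/23)
obs 2: x=-3 → posterior Normal(-12/7, 15/14)
obs 3: x=7/4 → posterior Normal(-157/132, 10/11)
obs 4: x=-5 → posterior Normal(-257/152, 15/19)
obs 5: x=-3/2 → posterior Normal(-287/172, 30/43)
obs 6: x=-1/2 → posterior Normal(-99/64, 5/8)
obs 7: x=2 → posterior Normal(-257/212, 30/53)
obs 8: x=-1/2 → posterior Normal(-267/232, 15/29)
obs 9: x=-2 → posterior Normal(-307/252, 10/21)
obs 10: x=-1 → posterior Normal(-327/272, 15/34)
obs 11: x=-1/4 → posterior Normal(-83/73, 30/73)
obs 12: x=-9 → posterior Normal(-64/39, 5/13)
obs 13: x=1/2 → posterior Normal(-251/166, 30/83)

-251/166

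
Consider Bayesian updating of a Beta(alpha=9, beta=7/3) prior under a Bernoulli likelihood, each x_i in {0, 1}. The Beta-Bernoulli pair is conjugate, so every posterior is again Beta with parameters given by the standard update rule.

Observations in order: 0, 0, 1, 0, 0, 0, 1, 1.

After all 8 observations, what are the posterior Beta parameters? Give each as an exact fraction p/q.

obs 1: x=0 → posterior Beta(9, 10/3)
obs 2: x=0 → posterior Beta(9, 13/3)
obs 3: x=1 → posterior Beta(10, 13/3)
obs 4: x=0 → posterior Beta(10, 16/3)
obs 5: x=0 → posterior Beta(10, 19/3)
obs 6: x=0 → posterior Beta(10, 22/3)
obs 7: x=1 → posterior Beta(11, 22/3)
obs 8: x=1 → posterior Beta(12, 22/3)

alpha=12, beta=22/3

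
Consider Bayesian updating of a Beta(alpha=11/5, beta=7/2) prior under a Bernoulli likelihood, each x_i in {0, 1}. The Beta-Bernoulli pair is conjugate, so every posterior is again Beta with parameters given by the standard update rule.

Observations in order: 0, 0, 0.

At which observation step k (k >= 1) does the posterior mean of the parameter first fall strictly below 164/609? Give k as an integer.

obs 1: x=0 → posterior Beta(11/5, 9/2)
obs 2: x=0 → posterior Beta(11/5, 11/2)
obs 3: x=0 → posterior Beta(11/5, 13/2)

k = 3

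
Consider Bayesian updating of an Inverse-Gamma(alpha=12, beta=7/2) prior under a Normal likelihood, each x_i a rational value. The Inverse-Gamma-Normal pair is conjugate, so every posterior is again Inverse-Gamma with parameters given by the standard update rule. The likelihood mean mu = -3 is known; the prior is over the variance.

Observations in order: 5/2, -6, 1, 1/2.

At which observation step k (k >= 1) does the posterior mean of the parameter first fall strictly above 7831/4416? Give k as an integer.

obs 1: x=5/2 → posterior Inverse-Gamma(25/2, 149/8)
obs 2: x=-6 → posterior Inverse-Gamma(13, 185/8)
obs 3: x=1 → posterior Inverse-Gamma(27/2, 249/8)
obs 4: x=1/2 → posterior Inverse-Gamma(14, 149/4)

k = 2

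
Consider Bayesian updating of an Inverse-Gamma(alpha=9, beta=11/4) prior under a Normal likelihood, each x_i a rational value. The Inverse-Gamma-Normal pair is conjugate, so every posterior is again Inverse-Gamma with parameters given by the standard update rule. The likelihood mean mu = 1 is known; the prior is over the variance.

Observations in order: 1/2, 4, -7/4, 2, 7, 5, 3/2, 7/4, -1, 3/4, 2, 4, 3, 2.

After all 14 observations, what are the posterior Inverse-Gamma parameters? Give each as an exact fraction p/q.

obs 1: x=1/2 → posterior Inverse-Gamma(19/2, 23/8)
obs 2: x=4 → posterior Inverse-Gamma(10, 59/8)
obs 3: x=-7/4 → posterior Inverse-Gamma(21/2, 357/32)
obs 4: x=2 → posterior Inverse-Gamma(11, 373/32)
obs 5: x=7 → posterior Inverse-Gamma(23/2, 949/32)
obs 6: x=5 → posterior Inverse-Gamma(12, 1205/32)
obs 7: x=3/2 → posterior Inverse-Gamma(25/2, 1209/32)
obs 8: x=7/4 → posterior Inverse-Gamma(13, 609/16)
obs 9: x=-1 → posterior Inverse-Gamma(27/2, 641/16)
obs 10: x=3/4 → posterior Inverse-Gamma(14, 1283/32)
obs 11: x=2 → posterior Inverse-Gamma(29/2, 1299/32)
obs 12: x=4 → posterior Inverse-Gamma(15, 1443/32)
obs 13: x=3 → posterior Inverse-Gamma(31/2, 1507/32)
obs 14: x=2 → posterior Inverse-Gamma(16, 1523/32)

alpha=16, beta=1523/32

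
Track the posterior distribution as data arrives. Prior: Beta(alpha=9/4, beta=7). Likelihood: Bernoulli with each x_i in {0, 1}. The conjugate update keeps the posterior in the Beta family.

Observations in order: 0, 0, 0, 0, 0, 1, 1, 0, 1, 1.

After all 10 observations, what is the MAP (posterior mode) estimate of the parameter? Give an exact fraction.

7/23

obs 1: x=0 → posterior Beta(9/4, 8)
obs 2: x=0 → posterior Beta(9/4, 9)
obs 3: x=0 → posterior Beta(9/4, 10)
obs 4: x=0 → posterior Beta(9/4, 11)
obs 5: x=0 → posterior Beta(9/4, 12)
obs 6: x=1 → posterior Beta(13/4, 12)
obs 7: x=1 → posterior Beta(17/4, 12)
obs 8: x=0 → posterior Beta(17/4, 13)
obs 9: x=1 → posterior Beta(21/4, 13)
obs 10: x=1 → posterior Beta(25/4, 13)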